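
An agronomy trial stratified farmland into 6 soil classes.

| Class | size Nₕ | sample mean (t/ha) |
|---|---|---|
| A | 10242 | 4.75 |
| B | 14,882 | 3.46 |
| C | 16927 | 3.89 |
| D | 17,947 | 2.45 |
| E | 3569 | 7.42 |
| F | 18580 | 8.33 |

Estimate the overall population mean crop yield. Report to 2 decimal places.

4.76

x̄_st = (Σ Nₕx̄ₕ) / (Σ Nₕ) = (10242·4.75 + 14882·3.46 + 16927·3.89 + 17947·2.45 + 3569·7.42 + 18580·8.33) / 82147
= 391210.78 / 82147 = 4.7623... → 4.76.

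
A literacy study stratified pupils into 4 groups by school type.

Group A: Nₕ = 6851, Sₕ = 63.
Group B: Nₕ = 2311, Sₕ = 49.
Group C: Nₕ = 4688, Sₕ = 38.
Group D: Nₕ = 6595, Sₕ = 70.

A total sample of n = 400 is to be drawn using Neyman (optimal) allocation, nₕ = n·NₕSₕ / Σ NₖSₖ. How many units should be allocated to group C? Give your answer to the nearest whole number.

A: NₕSₕ = 6851·63 = 431613
B: NₕSₕ = 2311·49 = 113239
C: NₕSₕ = 4688·38 = 178144
D: NₕSₕ = 6595·70 = 461650
Σ NₕSₕ = 1184646.
n_C = 400·178144/1184646 = 60.151... → 60.

60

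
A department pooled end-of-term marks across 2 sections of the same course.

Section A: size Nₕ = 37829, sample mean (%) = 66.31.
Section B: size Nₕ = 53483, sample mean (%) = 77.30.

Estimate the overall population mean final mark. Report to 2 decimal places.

72.75

N = 37829 + 53483 = 91312.
Weight each subgroup mean by Nₕ/N and sum.
Σ Nₕx̄ₕ = 37829·66.31 + 53483·77.30 = 2508440.99 + 4134235.9 = 6642676.89.
Divide by N: 6642676.89 / 91312 = 72.7470... → 72.75.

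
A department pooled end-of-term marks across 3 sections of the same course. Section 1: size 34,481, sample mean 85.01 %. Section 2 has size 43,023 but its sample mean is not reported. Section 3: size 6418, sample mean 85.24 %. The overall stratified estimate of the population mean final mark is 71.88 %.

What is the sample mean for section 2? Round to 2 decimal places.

59.36

N = 34481 + 43023 + 6418 = 83922.
Overall total = μ·N = 71.88·83922 = 6032313.36.
Subtract the known strata: 34481·85.01 + 6418·85.24 = 3478300.13.
Remaining total for section 2: 6032313.36 − 3478300.13 = 2554013.23.
Divide by its size: 2554013.23 / 43023 = 59.3639... → 59.36.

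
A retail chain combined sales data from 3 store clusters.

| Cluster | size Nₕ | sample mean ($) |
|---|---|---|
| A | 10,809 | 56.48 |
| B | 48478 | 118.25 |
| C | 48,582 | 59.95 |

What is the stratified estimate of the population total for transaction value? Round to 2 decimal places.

Population total = Σ Nₕ·x̄ₕ (each stratum's size times its mean).
10809·56.48 + 48478·118.25 + 48582·59.95 = 610492.32 + 5732523.5 + 2912490.9 = 9255506.72.

9255506.72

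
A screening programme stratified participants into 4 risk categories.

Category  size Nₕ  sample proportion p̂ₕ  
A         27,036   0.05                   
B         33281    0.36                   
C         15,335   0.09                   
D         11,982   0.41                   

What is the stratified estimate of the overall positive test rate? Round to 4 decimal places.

0.2240

N = 27036 + 33281 + 15335 + 11982 = 87634.
Overall proportion = Σ (Nₕ/N)·p̂ₕ.
Σ Nₕp̂ₕ = 1351.8 + 11981.16 + 1380.15 + 4912.62 = 19625.73.
19625.73 / 87634 = 0.223951... → 0.2240.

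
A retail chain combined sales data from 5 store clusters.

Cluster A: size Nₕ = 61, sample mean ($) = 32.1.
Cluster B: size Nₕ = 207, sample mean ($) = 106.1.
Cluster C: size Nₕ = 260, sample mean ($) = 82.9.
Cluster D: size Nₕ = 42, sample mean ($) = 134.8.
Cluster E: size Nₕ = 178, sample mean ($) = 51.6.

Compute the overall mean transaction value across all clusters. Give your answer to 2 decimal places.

N = 61 + 207 + 260 + 42 + 178 = 748.
Weight each subgroup mean by Nₕ/N and sum.
Σ Nₕx̄ₕ = 61·32.1 + 207·106.1 + 260·82.9 + 42·134.8 + 178·51.6 = 1958.1 + 21962.7 + 21554 + 5661.6 + 9184.8 = 60321.2.
Divide by N: 60321.2 / 748 = 80.6433... → 80.64.

80.64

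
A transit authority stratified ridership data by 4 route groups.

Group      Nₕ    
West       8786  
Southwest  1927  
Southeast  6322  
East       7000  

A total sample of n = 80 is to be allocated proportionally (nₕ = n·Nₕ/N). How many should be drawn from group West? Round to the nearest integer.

29

N = 8786 + 1927 + 6322 + 7000 = 24035.
n_West = 80·8786/24035 = 29.244... → 29.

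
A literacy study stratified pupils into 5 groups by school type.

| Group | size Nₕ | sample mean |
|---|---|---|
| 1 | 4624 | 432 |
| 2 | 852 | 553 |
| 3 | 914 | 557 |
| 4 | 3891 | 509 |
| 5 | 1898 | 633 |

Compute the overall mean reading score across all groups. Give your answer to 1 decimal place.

505.8

x̄_st = (Σ Nₕx̄ₕ) / (Σ Nₕ) = (4624·432 + 852·553 + 914·557 + 3891·509 + 1898·633) / 12179
= 6159775 / 12179 = 505.770... → 505.8.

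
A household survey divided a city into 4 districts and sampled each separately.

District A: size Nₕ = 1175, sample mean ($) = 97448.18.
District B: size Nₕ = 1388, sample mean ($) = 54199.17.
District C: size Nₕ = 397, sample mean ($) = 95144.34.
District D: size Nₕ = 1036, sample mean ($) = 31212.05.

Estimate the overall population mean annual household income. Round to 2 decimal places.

x̄_st = (Σ Nₕx̄ₕ) / (Σ Nₕ) = (1175·97448.18 + 1388·54199.17 + 397·95144.34 + 1036·31212.05) / 3996
= 259838046.24 / 3996 = 65024.5361... → 65024.54.

65024.54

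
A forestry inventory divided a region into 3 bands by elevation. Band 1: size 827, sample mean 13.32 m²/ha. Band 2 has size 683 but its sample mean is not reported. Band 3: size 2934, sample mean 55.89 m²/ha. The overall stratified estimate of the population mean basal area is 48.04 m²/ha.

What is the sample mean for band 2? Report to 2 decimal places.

Σ Nₕx̄ₕ = N·μ, so 683·x̄_2 = 4444·48.04 − (827·13.32 + 2934·55.89).
= 213489.76 − 174996.9 = 38492.86.
x̄_2 = 38492.86 / 683 = 56.3585... → 56.36.

56.36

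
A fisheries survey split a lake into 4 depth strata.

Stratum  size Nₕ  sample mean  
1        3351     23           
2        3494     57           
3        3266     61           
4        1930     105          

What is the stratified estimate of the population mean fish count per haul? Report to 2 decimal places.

N = 3351 + 3494 + 3266 + 1930 = 12041.
Weight each subgroup mean by Nₕ/N and sum.
Σ Nₕx̄ₕ = 3351·23 + 3494·57 + 3266·61 + 1930·105 = 77073 + 199158 + 199226 + 202650 = 678107.
Divide by N: 678107 / 12041 = 56.3165... → 56.32.

56.32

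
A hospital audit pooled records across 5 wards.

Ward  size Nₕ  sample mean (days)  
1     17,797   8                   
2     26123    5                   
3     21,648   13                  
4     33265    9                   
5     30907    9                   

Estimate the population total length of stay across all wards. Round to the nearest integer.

1: 17797·8 = 142376
2: 26123·5 = 130615
3: 21648·13 = 281424
4: 33265·9 = 299385
5: 30907·9 = 278163
τ̂ = Σ Nₕx̄ₕ = 1131963.

1131963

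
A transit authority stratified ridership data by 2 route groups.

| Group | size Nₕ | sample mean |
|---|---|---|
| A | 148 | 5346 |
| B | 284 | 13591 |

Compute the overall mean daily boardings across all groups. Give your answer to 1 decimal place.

10766.3

N = 148 + 284 = 432.
The stratified mean weights each stratum mean by its population share Nₕ/N.
Σ Nₕx̄ₕ = 148·5346 + 284·13591 = 791208 + 3859844 = 4651052.
Divide by N: 4651052 / 432 = 10766.324... → 10766.3.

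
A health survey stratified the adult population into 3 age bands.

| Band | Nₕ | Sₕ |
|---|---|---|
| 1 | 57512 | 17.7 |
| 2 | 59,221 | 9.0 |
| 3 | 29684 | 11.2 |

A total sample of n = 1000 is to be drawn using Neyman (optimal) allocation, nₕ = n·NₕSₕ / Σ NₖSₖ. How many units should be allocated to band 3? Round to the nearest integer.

Σ NₕSₕ = 57512·17.7 + 59221·9.0 + 29684·11.2 = 1883412.2.
Share for 3: 332460.8/1883412.2 = 0.17652.
n_3 = 1000 × 0.17652 = 176.520... → 177.

177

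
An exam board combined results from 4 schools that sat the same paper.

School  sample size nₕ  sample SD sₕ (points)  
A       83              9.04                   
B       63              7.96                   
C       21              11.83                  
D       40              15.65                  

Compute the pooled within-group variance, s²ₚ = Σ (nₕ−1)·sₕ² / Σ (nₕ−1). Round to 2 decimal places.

Degrees of freedom: 82 + 62 + 20 + 39 = 203.
Σ(nₕ−1)sₕ² = 82·81.7216 + 62·63.3616 + 20·139.9489 + 39·244.9225 = 22980.5459.
s²ₚ = 22980.5459 / 203 = 113.2047... → 113.20.

113.20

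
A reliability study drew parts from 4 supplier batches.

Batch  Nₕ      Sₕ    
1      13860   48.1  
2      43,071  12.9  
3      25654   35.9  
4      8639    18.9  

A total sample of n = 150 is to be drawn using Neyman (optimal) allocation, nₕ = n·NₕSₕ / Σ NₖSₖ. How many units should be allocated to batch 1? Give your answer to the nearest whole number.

43

Σ NₕSₕ = 13860·48.1 + 43071·12.9 + 25654·35.9 + 8639·18.9 = 2306537.6.
Share for 1: 666666/2306537.6 = 0.28903.
n_1 = 150 × 0.28903 = 43.355... → 43.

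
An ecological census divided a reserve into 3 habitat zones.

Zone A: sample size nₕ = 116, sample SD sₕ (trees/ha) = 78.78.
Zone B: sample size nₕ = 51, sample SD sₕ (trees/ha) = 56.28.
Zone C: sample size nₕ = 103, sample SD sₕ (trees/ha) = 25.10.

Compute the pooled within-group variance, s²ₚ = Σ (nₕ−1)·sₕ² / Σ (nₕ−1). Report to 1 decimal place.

Degrees of freedom: 115 + 50 + 102 = 267.
Σ(nₕ−1)sₕ² = 115·6206.2884 + 50·3167.4384 + 102·630.01 = 936356.106.
s²ₚ = 936356.106 / 267 = 3506.952... → 3507.0.

3507.0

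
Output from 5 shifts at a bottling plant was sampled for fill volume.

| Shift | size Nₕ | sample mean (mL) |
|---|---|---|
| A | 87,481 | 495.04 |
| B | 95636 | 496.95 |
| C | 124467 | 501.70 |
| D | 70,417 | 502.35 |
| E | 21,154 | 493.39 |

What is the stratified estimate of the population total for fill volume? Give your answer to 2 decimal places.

199089150.35

A: 87481·495.04 = 43306594.24
B: 95636·496.95 = 47526310.2
C: 124467·501.70 = 62445093.9
D: 70417·502.35 = 35373979.95
E: 21154·493.39 = 10437172.06
τ̂ = Σ Nₕx̄ₕ = 199089150.35.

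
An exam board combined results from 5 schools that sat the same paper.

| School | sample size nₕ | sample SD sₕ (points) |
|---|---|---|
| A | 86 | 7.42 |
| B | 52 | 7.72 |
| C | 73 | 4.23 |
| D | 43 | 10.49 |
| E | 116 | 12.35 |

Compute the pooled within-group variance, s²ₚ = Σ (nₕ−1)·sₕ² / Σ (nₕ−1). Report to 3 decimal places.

Degrees of freedom: 85 + 51 + 72 + 42 + 115 = 365.
Σ(nₕ−1)sₕ² = 85·55.0564 + 51·59.5984 + 72·17.8929 + 42·110.0401 + 115·152.5225 = 31169.3729.
s²ₚ = 31169.3729 / 365 = 85.39554... → 85.396.

85.396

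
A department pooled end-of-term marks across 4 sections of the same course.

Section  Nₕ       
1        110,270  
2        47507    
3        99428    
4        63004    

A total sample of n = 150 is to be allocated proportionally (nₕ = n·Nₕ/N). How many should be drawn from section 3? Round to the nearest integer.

47

N = 110270 + 47507 + 99428 + 63004 = 320209.
n_3 = 150·99428/320209 = 46.576... → 47.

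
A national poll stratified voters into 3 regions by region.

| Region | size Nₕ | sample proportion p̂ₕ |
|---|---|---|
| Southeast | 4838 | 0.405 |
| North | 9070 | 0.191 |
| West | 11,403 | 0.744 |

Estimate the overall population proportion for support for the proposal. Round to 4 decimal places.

0.4810

Wₕ = Nₕ/N with N = 25311: 0.1911, 0.3583, 0.4505.
p̂_st = 0.1911·0.405 + 0.3583·0.191 + 0.4505·0.744 ≈ 0.481040... → 0.4810.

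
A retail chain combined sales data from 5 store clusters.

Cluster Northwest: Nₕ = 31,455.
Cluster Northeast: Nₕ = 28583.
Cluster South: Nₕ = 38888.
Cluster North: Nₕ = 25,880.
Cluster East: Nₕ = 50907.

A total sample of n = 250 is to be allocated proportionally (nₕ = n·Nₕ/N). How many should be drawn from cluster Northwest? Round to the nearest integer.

45

Share of cluster Northwest = 31455/175713 = 0.17901.
Allocate 250 × 0.17901 = 44.753... → 45.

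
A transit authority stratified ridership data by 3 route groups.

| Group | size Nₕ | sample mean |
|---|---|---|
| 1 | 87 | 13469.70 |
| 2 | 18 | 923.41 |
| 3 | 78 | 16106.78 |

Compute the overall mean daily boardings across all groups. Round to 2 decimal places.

13359.64

N = 183; weights Wₕ = Nₕ/N = (0.4754, 0.0984, 0.4262).
x̄_st = Σ Wₕ·x̄ₕ = 0.4754·13469.70 + 0.0984·923.41 + 0.4262·16106.78 ≈ 13359.64
→ 13359.64.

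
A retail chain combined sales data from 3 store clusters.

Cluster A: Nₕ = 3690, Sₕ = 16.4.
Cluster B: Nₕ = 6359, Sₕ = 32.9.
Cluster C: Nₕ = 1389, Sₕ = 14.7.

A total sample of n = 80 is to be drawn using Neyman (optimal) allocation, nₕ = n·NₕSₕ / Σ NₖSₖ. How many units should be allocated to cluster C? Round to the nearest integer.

6

Σ NₕSₕ = 3690·16.4 + 6359·32.9 + 1389·14.7 = 290145.4.
Share for C: 20418.3/290145.4 = 0.07037.
n_C = 80 × 0.07037 = 5.630... → 6.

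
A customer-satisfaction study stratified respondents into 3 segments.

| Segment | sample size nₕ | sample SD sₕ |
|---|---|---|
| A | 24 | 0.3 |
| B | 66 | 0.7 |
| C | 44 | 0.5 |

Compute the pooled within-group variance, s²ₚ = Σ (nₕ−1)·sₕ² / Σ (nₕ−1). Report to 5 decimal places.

Degrees of freedom: 23 + 65 + 43 = 131.
Σ(nₕ−1)sₕ² = 23·0.09 + 65·0.49 + 43·0.25 = 44.67.
s²ₚ = 44.67 / 131 = 0.3409924... → 0.34099.

0.34099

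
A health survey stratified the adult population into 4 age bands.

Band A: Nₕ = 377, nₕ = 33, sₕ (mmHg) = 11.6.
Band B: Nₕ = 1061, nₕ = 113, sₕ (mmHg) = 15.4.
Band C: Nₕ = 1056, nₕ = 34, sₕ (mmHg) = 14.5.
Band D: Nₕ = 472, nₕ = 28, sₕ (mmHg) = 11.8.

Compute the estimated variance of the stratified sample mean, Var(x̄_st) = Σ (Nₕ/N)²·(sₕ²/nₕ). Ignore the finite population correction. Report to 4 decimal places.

1.2442

N = 2966. Term for each stratum: Wₕ²sₕ²/nₕ.
Var(x̄_st) = 0.0658783 + 0.2685663 + 0.7838674 + 0.1259354 = 1.2442474 → 1.2442.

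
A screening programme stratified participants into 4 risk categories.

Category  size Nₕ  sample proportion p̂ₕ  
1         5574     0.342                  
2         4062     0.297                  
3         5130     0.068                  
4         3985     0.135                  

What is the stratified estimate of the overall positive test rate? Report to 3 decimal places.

Wₕ = Nₕ/N with N = 18751: 0.2973, 0.2166, 0.2736, 0.2125.
p̂_st = 0.2973·0.342 + 0.2166·0.297 + 0.2736·0.068 + 0.2125·0.135 ≈ 0.21330... → 0.213.

0.213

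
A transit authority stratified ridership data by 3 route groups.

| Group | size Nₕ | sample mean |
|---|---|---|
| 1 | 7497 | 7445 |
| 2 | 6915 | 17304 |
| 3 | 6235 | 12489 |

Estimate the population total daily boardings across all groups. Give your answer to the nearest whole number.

253341240

1: 7497·7445 = 55815165
2: 6915·17304 = 119657160
3: 6235·12489 = 77868915
τ̂ = Σ Nₕx̄ₕ = 253341240.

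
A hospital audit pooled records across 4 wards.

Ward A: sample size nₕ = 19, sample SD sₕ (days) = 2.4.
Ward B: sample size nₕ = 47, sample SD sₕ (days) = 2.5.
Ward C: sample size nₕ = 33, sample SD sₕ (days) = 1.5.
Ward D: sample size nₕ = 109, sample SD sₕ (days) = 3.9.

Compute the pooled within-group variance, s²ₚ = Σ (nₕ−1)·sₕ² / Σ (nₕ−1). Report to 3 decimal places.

10.323

A: (19−1)·2.4² = 18·5.76 = 103.68
B: (47−1)·2.5² = 46·6.25 = 287.5
C: (33−1)·1.5² = 32·2.25 = 72
D: (109−1)·3.9² = 108·15.21 = 1642.68
Numerator = 2105.86; denominator = Σ(nₕ−1) = 204.
s²ₚ = 2105.86/204 = 10.32284... → 10.323.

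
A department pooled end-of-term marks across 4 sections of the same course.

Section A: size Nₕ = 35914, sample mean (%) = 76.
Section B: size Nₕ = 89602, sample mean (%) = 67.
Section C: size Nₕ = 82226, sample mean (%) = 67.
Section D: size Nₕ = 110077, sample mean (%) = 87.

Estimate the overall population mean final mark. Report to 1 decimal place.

74.9

N = 35914 + 89602 + 82226 + 110077 = 317819.
Overall mean = Σ (Nₕ/N)·x̄ₕ — weight by population share, not a simple average.
Σ Nₕx̄ₕ = 35914·76 + 89602·67 + 82226·67 + 110077·87 = 2729464 + 6003334 + 5509142 + 9576699 = 23818639.
Divide by N: 23818639 / 317819 = 74.944... → 74.9.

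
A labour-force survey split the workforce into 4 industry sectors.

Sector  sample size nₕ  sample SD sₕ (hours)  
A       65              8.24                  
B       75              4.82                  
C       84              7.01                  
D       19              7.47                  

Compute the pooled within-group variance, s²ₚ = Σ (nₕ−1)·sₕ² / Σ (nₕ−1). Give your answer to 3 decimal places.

46.643

A: (65−1)·8.24² = 64·67.8976 = 4345.4464
B: (75−1)·4.82² = 74·23.2324 = 1719.1976
C: (84−1)·7.01² = 83·49.1401 = 4078.6283
D: (19−1)·7.47² = 18·55.8009 = 1004.4162
Numerator = 11147.6885; denominator = Σ(nₕ−1) = 239.
s²ₚ = 11147.6885/239 = 46.64305... → 46.643.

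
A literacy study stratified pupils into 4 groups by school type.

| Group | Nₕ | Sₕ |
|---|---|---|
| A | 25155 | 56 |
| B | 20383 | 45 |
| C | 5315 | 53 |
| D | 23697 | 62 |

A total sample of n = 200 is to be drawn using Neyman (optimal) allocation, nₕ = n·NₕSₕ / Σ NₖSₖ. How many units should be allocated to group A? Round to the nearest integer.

A: NₕSₕ = 25155·56 = 1408680
B: NₕSₕ = 20383·45 = 917235
C: NₕSₕ = 5315·53 = 281695
D: NₕSₕ = 23697·62 = 1469214
Σ NₕSₕ = 4076824.
n_A = 200·1408680/4076824 = 69.107... → 69.

69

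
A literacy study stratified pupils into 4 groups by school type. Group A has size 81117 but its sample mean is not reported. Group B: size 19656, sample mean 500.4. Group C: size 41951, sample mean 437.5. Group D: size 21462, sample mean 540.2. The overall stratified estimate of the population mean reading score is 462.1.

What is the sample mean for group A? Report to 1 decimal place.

N = 81117 + 19656 + 41951 + 21462 = 164186.
Overall total = μ·N = 462.1·164186 = 75870350.6.
Subtract the known strata: 19656·500.4 + 41951·437.5 + 21462·540.2 = 39783197.3.
Remaining total for group A: 75870350.6 − 39783197.3 = 36087153.3.
Divide by its size: 36087153.3 / 81117 = 444.878... → 444.9.

444.9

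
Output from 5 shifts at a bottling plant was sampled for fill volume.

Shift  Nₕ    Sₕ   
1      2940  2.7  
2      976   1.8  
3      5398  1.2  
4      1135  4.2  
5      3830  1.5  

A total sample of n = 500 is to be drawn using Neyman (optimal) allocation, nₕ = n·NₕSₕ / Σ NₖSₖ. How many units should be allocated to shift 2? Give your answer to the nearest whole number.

Σ NₕSₕ = 2940·2.7 + 976·1.8 + 5398·1.2 + 1135·4.2 + 3830·1.5 = 26684.4.
Share for 2: 1756.8/26684.4 = 0.06584.
n_2 = 500 × 0.06584 = 32.918... → 33.

33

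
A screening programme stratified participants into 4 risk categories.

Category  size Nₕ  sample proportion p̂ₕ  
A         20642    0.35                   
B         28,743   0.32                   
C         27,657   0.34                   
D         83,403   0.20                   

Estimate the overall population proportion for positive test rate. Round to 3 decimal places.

N = 20642 + 28743 + 27657 + 83403 = 160445.
Overall proportion = Σ (Nₕ/N)·p̂ₕ.
Σ Nₕp̂ₕ = 7224.7 + 9197.76 + 9403.38 + 16680.6 = 42506.44.
42506.44 / 160445 = 0.26493... → 0.265.

0.265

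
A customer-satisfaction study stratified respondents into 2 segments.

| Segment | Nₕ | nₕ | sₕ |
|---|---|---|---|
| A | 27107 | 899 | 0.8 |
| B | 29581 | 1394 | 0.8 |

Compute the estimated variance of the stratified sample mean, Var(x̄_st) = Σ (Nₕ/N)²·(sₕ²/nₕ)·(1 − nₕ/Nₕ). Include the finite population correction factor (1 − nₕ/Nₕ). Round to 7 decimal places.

N = 56688. Term for each stratum: Wₕ²sₕ²/nₕ·(1−nₕ/Nₕ).
Var(x̄_st) = 0.0001573814 + 0.0001191233 = 0.0002765047 → 0.0002765.

0.0002765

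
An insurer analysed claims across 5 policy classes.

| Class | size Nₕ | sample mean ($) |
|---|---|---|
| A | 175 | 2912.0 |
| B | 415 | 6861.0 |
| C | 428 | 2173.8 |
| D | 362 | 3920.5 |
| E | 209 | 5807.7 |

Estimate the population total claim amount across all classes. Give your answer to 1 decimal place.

6920331.7

Population total = Σ Nₕ·x̄ₕ (each stratum's size times its mean).
175·2912.0 + 415·6861.0 + 428·2173.8 + 362·3920.5 + 209·5807.7 = 509600 + 2847315 + 930386.4 + 1419221 + 1213809.3 = 6920331.7.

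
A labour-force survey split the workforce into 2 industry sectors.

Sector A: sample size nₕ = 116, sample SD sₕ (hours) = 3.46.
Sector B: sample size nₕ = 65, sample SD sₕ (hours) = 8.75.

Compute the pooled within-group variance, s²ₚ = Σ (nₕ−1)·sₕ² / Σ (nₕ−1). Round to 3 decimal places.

35.066

Degrees of freedom: 115 + 64 = 179.
Σ(nₕ−1)sₕ² = 115·11.9716 + 64·76.5625 = 6276.734.
s²ₚ = 6276.734 / 179 = 35.06555... → 35.066.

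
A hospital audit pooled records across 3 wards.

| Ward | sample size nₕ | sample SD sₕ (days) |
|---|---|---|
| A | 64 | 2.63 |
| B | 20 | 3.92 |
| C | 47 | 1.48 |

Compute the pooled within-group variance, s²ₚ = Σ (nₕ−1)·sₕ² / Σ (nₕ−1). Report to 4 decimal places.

Degrees of freedom: 63 + 19 + 46 = 128.
Σ(nₕ−1)sₕ² = 63·6.9169 + 19·15.3664 + 46·2.1904 = 828.4847.
s²ₚ = 828.4847 / 128 = 6.472537... → 6.4725.

6.4725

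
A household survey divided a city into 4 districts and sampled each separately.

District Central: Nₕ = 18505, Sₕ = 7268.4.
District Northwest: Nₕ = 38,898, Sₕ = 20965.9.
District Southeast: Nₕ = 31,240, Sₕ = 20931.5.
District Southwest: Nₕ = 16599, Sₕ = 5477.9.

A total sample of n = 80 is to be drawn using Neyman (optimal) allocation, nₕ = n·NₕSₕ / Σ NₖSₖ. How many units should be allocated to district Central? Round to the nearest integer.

6

Σ NₕSₕ = 18505·7268.4 + 38898·20965.9 + 31240·20931.5 + 16599·5477.9 = 1694861042.3.
Share for Central: 134501742/1694861042.3 = 0.07936.
n_Central = 80 × 0.07936 = 6.349... → 6.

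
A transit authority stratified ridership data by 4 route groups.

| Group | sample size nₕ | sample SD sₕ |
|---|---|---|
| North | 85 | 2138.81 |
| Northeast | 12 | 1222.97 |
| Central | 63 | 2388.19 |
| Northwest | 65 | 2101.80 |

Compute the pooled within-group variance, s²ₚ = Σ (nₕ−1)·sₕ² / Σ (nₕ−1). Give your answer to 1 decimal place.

4692529.1

North: (85−1)·2138.81² = 84·4574508.2161 = 384258690.1524
Northeast: (12−1)·1222.97² = 11·1495655.6209 = 16452211.8299
Central: (63−1)·2388.19² = 62·5703451.4761 = 353613991.5182
Northwest: (65−1)·2101.80² = 64·4417563.24 = 282724047.36
Numerator = 1037048940.8605; denominator = Σ(nₕ−1) = 221.
s²ₚ = 1037048940.8605/221 = 4692529.144... → 4692529.1.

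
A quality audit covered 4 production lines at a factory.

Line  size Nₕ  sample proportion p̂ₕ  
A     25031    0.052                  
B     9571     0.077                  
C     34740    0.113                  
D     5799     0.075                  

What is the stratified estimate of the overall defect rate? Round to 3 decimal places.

N = 25031 + 9571 + 34740 + 5799 = 75141.
Overall proportion = Σ (Nₕ/N)·p̂ₕ.
Σ Nₕp̂ₕ = 1301.612 + 736.967 + 3925.62 + 434.925 = 6399.124.
6399.124 / 75141 = 0.08516... → 0.085.

0.085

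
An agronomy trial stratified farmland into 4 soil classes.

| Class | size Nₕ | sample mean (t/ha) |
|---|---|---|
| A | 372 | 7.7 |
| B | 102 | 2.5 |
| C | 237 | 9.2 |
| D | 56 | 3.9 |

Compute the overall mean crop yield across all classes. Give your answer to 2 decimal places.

N = 767; weights Wₕ = Nₕ/N = (0.4850, 0.1330, 0.3090, 0.0730).
x̄_st = Σ Wₕ·x̄ₕ = 0.4850·7.7 + 0.1330·2.5 + 0.3090·9.2 + 0.0730·3.9 ≈ 7.1945...
→ 7.19.

7.19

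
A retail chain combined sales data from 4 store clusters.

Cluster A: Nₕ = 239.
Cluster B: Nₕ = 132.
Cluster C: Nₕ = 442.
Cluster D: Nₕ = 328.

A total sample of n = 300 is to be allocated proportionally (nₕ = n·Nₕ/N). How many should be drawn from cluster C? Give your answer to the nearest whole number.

116

N = 239 + 132 + 442 + 328 = 1141.
n_C = 300·442/1141 = 116.214... → 116.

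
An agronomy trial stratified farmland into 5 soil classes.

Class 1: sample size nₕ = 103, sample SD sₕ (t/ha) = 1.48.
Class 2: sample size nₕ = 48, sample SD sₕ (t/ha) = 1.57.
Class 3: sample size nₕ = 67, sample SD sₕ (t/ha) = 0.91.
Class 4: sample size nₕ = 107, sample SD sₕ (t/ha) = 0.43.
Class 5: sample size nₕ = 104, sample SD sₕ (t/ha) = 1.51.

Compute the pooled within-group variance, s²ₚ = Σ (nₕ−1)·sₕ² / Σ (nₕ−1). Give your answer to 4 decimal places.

Degrees of freedom: 102 + 47 + 66 + 106 + 103 = 424.
Σ(nₕ−1)sₕ² = 102·2.1904 + 47·2.4649 + 66·0.8281 + 106·0.1849 + 103·2.2801 = 648.3754.
s²ₚ = 648.3754 / 424 = 1.529187... → 1.5292.

1.5292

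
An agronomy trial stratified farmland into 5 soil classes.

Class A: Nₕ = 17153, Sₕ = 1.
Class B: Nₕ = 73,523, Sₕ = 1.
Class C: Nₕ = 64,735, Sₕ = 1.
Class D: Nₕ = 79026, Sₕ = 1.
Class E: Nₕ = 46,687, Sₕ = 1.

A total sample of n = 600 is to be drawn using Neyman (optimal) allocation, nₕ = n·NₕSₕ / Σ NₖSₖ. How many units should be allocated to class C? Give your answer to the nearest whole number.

A: NₕSₕ = 17153·1 = 17153
B: NₕSₕ = 73523·1 = 73523
C: NₕSₕ = 64735·1 = 64735
D: NₕSₕ = 79026·1 = 79026
E: NₕSₕ = 46687·1 = 46687
Σ NₕSₕ = 281124.
n_C = 600·64735/281124 = 138.163... → 138.

138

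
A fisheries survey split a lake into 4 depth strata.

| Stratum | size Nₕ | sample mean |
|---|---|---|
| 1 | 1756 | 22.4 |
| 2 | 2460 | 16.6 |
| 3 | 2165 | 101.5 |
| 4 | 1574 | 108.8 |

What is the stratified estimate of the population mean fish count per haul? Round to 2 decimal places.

N = 1756 + 2460 + 2165 + 1574 = 7955.
The stratified mean weights each stratum mean by its population share Nₕ/N.
Σ Nₕx̄ₕ = 1756·22.4 + 2460·16.6 + 2165·101.5 + 1574·108.8 = 39334.4 + 40836 + 219747.5 + 171251.2 = 471169.1.
Divide by N: 471169.1 / 7955 = 59.2293... → 59.23.

59.23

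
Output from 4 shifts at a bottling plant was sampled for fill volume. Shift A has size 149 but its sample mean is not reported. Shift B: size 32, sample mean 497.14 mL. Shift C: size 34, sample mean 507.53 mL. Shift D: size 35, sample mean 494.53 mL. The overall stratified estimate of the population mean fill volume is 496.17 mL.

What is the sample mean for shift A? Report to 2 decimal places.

493.75

N = 149 + 32 + 34 + 35 = 250.
Overall total = μ·N = 496.17·250 = 124042.5.
Subtract the known strata: 32·497.14 + 34·507.53 + 35·494.53 = 50473.05.
Remaining total for shift A: 124042.5 − 50473.05 = 73569.45.
Divide by its size: 73569.45 / 149 = 493.7547... → 493.75.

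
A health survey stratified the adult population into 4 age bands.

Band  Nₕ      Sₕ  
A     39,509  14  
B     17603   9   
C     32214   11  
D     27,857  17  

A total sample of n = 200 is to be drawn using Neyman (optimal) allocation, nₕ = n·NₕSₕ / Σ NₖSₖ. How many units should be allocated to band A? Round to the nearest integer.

72

A: NₕSₕ = 39509·14 = 553126
B: NₕSₕ = 17603·9 = 158427
C: NₕSₕ = 32214·11 = 354354
D: NₕSₕ = 27857·17 = 473569
Σ NₕSₕ = 1539476.
n_A = 200·553126/1539476 = 71.859... → 72.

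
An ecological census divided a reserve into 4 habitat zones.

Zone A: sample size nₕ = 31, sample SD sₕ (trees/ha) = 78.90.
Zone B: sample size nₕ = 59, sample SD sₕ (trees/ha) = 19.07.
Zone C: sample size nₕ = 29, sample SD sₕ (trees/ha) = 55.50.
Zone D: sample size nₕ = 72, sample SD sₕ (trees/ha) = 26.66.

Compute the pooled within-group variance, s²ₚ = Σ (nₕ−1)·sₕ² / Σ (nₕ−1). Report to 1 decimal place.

Degrees of freedom: 30 + 58 + 28 + 71 = 187.
Σ(nₕ−1)sₕ² = 30·6225.21 + 58·363.6649 + 28·3080.25 + 71·710.7556 = 344559.5118.
s²ₚ = 344559.5118 / 187 = 1842.564... → 1842.6.

1842.6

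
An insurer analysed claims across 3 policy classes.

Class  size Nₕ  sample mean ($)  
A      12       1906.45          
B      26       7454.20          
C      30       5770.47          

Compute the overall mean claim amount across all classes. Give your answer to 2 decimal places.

x̄_st = (Σ Nₕx̄ₕ) / (Σ Nₕ) = (12·1906.45 + 26·7454.20 + 30·5770.47) / 68
= 389800.7 / 68 = 5732.3632... → 5732.36.

5732.36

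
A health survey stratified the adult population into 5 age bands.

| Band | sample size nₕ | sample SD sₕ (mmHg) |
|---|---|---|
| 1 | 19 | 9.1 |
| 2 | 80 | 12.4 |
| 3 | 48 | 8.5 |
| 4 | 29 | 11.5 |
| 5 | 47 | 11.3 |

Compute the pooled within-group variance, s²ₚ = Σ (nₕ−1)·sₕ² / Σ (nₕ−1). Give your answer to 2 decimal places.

Degrees of freedom: 18 + 79 + 47 + 28 + 46 = 218.
Σ(nₕ−1)sₕ² = 18·82.81 + 79·153.76 + 47·72.25 + 28·132.25 + 46·127.69 = 26610.11.
s²ₚ = 26610.11 / 218 = 122.0647... → 122.06.

122.06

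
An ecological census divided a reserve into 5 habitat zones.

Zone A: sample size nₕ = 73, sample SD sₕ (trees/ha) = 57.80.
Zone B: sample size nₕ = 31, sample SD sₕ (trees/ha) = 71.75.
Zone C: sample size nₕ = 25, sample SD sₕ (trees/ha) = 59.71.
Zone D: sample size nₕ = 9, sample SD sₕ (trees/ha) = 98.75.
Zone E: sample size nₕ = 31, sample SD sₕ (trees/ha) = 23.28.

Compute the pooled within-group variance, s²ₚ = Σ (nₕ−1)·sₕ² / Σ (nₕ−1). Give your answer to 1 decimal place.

3505.0

Degrees of freedom: 72 + 30 + 24 + 8 + 30 = 164.
Σ(nₕ−1)sₕ² = 72·3340.84 + 30·5148.0625 + 24·3565.2841 + 8·9751.5625 + 30·541.9584 = 574820.4254.
s²ₚ = 574820.4254 / 164 = 3505.003... → 3505.0.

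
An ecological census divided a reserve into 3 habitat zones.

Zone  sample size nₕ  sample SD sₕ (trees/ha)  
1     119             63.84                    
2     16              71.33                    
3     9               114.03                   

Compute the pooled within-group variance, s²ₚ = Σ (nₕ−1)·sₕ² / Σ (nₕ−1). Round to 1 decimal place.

4689.8

1: (119−1)·63.84² = 118·4075.5456 = 480914.3808
2: (16−1)·71.33² = 15·5087.9689 = 76319.5335
3: (9−1)·114.03² = 8·13002.8409 = 104022.7272
Numerator = 661256.6415; denominator = Σ(nₕ−1) = 141.
s²ₚ = 661256.6415/141 = 4689.763... → 4689.8.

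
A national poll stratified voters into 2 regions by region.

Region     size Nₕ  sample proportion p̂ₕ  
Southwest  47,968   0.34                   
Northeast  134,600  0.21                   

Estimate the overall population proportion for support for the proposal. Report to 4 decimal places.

0.2442

N = 47968 + 134600 = 182568.
Overall proportion = Σ (Nₕ/N)·p̂ₕ.
Σ Nₕp̂ₕ = 16309.12 + 28266 = 44575.12.
44575.12 / 182568 = 0.244156... → 0.2442.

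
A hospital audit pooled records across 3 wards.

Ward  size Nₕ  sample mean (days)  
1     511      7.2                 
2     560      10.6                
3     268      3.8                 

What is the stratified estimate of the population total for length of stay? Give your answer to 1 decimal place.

Estimate total by summing Nₕ·x̄ₕ over strata.
511·7.2 + 560·10.6 + 268·3.8 = 3679.2 + 5936 + 1018.4 = 10633.6.

10633.6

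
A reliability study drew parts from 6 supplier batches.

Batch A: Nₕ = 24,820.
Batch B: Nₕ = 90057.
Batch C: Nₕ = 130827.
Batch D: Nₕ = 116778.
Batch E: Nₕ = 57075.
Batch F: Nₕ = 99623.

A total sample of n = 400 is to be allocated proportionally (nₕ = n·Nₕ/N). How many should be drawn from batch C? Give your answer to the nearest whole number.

101

N = 24820 + 90057 + 130827 + 116778 + 57075 + 99623 = 519180.
n_C = 400·130827/519180 = 100.795... → 101.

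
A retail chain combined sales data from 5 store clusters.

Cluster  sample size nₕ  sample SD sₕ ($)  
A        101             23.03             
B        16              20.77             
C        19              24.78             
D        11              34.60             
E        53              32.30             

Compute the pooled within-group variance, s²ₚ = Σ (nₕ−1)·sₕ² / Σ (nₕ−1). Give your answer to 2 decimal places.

701.46

Degrees of freedom: 100 + 15 + 18 + 10 + 52 = 195.
Σ(nₕ−1)sₕ² = 100·530.3809 + 15·431.3929 + 18·614.0484 + 10·1197.16 + 52·1043.29 = 136784.5347.
s²ₚ = 136784.5347 / 195 = 701.4592... → 701.46.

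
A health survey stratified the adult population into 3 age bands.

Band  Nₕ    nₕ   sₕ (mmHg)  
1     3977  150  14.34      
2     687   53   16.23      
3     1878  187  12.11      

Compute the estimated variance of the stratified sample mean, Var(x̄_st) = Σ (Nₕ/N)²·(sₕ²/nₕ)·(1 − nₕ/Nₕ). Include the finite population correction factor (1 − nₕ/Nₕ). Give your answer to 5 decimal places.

N = 6542; Wₕ = Nₕ/N.
band 1: (3977/6542)²·14.34²/150·(1 − 150/3977) = 0.48752851
band 2: (687/6542)²·16.23²/53·(1 − 53/687) = 0.05058085
band 3: (1878/6542)²·12.11²/187·(1 − 187/1878) = 0.05819220
Sum = 0.59630156 → 0.59630.

0.59630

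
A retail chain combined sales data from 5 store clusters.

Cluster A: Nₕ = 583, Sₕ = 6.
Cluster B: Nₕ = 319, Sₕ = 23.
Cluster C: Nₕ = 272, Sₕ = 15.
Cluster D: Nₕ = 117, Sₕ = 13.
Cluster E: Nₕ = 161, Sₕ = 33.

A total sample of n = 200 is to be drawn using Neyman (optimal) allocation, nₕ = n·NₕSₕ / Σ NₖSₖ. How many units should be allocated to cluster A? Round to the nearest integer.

32

A: NₕSₕ = 583·6 = 3498
B: NₕSₕ = 319·23 = 7337
C: NₕSₕ = 272·15 = 4080
D: NₕSₕ = 117·13 = 1521
E: NₕSₕ = 161·33 = 5313
Σ NₕSₕ = 21749.
n_A = 200·3498/21749 = 32.167... → 32.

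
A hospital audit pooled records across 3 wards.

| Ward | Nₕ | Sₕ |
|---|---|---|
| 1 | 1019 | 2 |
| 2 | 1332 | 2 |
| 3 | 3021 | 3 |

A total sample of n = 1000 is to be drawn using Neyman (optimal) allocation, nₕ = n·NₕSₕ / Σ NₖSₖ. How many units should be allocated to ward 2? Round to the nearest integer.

Σ NₕSₕ = 1019·2 + 1332·2 + 3021·3 = 13765.
Share for 2: 2664/13765 = 0.19353.
n_2 = 1000 × 0.19353 = 193.534... → 194.

194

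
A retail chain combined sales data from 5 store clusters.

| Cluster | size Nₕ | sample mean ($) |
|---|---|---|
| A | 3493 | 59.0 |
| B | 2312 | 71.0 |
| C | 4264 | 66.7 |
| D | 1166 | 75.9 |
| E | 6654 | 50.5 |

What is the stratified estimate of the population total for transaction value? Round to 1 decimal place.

1079174.2

Estimate total by summing Nₕ·x̄ₕ over strata.
3493·59.0 + 2312·71.0 + 4264·66.7 + 1166·75.9 + 6654·50.5 = 206087 + 164152 + 284408.8 + 88499.4 + 336027 = 1079174.2.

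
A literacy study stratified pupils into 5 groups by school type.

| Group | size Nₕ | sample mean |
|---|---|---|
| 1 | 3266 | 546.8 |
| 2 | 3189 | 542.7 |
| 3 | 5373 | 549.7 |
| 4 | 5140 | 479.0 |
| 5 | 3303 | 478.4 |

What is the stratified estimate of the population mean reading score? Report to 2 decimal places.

518.59

N = 3266 + 3189 + 5373 + 5140 + 3303 = 20271.
Weight each subgroup mean by Nₕ/N and sum.
Σ Nₕx̄ₕ = 3266·546.8 + 3189·542.7 + 5373·549.7 + 5140·479.0 + 3303·478.4 = 1785848.8 + 1730670.3 + 2953538.1 + 2462060 + 1580155.2 = 10512272.4.
Divide by N: 10512272.4 / 20271 = 518.5868... → 518.59.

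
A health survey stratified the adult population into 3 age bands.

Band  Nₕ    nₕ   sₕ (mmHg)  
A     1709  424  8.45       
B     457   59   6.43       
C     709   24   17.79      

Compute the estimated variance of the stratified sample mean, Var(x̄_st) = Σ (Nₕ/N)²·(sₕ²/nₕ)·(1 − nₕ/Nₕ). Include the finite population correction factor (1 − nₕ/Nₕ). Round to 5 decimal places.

N = 2875. Term for each stratum: Wₕ²sₕ²/nₕ·(1−nₕ/Nₕ).
Var(x̄_st) = 0.04474217 + 0.01542032 + 0.77482168 = 0.83498417 → 0.83498.

0.83498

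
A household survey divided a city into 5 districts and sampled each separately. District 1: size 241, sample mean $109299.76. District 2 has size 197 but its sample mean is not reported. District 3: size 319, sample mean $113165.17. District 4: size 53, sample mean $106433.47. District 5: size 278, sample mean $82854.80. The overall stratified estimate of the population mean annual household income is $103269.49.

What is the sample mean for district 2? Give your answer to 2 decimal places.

Σ Nₕx̄ₕ = N·μ, so 197·x̄_2 = 1088·103269.49 − (241·109299.76 + 319·113165.17 + 53·106433.47 + 278·82854.80).
= 112357205.12 − 91115539.7 = 21241665.42.
x̄_2 = 21241665.42 / 197 = 107825.7128... → 107825.71.

107825.71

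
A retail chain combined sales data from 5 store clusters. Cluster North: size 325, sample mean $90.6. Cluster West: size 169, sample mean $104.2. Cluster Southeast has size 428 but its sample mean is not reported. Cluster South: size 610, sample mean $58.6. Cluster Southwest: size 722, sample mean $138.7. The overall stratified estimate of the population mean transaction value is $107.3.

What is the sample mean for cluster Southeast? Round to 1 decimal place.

137.6

N = 325 + 169 + 428 + 610 + 722 = 2254.
Overall total = μ·N = 107.3·2254 = 241854.2.
Subtract the known strata: 325·90.6 + 169·104.2 + 610·58.6 + 722·138.7 = 182942.2.
Remaining total for cluster Southeast: 241854.2 − 182942.2 = 58912.
Divide by its size: 58912 / 428 = 137.645... → 137.6.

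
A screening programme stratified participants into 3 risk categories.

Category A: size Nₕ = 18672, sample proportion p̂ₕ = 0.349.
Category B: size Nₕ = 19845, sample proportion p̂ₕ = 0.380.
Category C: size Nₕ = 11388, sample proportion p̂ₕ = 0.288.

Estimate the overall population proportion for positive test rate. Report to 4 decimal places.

Wₕ = Nₕ/N with N = 49905: 0.3742, 0.3977, 0.2282.
p̂_st = 0.3742·0.349 + 0.3977·0.380 + 0.2282·0.288 ≈ 0.347408... → 0.3474.

0.3474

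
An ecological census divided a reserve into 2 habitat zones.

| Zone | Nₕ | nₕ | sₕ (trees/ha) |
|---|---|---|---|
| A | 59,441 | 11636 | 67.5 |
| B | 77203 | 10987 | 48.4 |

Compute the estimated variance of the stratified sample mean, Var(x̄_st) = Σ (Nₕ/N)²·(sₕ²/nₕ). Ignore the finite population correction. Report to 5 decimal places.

N = 136644; Wₕ = Nₕ/N.
zone A: (59441/136644)²·67.5²/11636 = 0.07409603
zone B: (77203/136644)²·48.4²/10987 = 0.06806108
Sum = 0.14215710 → 0.14216.

0.14216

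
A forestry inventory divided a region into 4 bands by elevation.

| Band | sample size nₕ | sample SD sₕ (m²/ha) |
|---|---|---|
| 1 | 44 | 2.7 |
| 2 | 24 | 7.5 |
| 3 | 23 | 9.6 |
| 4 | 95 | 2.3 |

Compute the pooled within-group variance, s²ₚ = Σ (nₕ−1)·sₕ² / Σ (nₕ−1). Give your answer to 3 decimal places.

Degrees of freedom: 43 + 23 + 22 + 94 = 182.
Σ(nₕ−1)sₕ² = 43·7.29 + 23·56.25 + 22·92.16 + 94·5.29 = 4132.
s²ₚ = 4132 / 182 = 22.70330... → 22.703.

22.703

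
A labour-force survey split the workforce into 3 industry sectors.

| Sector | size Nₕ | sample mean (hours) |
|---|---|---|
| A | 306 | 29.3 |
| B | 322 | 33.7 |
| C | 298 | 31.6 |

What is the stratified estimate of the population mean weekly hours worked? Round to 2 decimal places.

31.57

N = 926; weights Wₕ = Nₕ/N = (0.3305, 0.3477, 0.3218).
x̄_st = Σ Wₕ·x̄ₕ = 0.3305·29.3 + 0.3477·33.7 + 0.3218·31.6 ≈ 31.5702...
→ 31.57.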